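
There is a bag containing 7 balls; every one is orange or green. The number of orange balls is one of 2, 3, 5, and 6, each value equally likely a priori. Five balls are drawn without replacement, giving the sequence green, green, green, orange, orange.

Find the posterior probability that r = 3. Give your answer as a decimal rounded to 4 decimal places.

For each hypothesis, P(data | H) works out to: P(data | r = 2) = (5/7)(4/6)(3/5)(2/4)(1/3) = 1/21; P(data | r = 3) = (4/7)(3/6)(2/5)(3/4)(2/3) = 2/35; P(data | r = 5) = (2/7)(1/6)(0/5) = 0; P(data | r = 6) = (1/7)(0/6) = 0.
Weighting by the prior gives 1/4 · 1/21 = 1/84, 1/4 · 2/35 = 1/70, 1/4 · 0 = 0, 1/4 · 0 = 0; with total 11/420.
Hence P(r = 3 | data) = (1/70) / (11/420) = 6/11.

0.5455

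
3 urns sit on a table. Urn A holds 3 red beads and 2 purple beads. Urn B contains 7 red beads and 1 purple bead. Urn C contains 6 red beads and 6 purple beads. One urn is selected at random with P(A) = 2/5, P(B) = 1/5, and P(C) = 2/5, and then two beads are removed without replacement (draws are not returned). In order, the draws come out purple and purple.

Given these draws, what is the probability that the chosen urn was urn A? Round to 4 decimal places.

0.3056

For each hypothesis, P(data | H) works out to: P(data | urn A) = (2/5)(1/4) = 1/10; P(data | urn B) = (1/8)(0/7) = 0; P(data | urn C) = (6/12)(5/11) = 5/22.
Weighting by the prior gives 2/5 · 1/10 = 1/25, 1/5 · 0 = 0, 2/5 · 5/22 = 1/11; summing to 36/275.
By Bayes' rule, P(urn A | data) = (1/25) / (36/275) = 11/36.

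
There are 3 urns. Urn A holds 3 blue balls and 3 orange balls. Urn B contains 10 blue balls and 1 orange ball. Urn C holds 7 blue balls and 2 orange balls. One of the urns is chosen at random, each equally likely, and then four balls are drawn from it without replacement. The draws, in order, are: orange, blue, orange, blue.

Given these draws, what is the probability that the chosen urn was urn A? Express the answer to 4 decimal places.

0.7826

Under each hypothesis, the probability of the observed sequence is: P(data | urn A) = (3/6)(3/5)(2/4)(2/3) = 1/10; P(data | urn B) = (1/11)(10/10)(0/9) = 0; P(data | urn C) = (2/9)(7/8)(1/7)(6/6) = 1/36.
Multiplying each by its prior: 1/3 · 1/10 = 1/30, 1/3 · 0 = 0, 1/3 · 1/36 = 1/108; these sum to 23/540.
Therefore the posterior P(urn A | data) = (1/30) / (23/540) = 18/23.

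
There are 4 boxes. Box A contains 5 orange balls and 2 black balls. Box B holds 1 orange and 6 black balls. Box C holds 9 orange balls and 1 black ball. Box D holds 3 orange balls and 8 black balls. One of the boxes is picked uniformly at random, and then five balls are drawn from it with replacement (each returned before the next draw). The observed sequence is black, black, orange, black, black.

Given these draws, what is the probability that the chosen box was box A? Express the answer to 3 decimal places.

0.030

Under each hypothesis, the probability of the observed sequence is: P(data | box A) = (2/7)(2/7)(5/7)(2/7)(2/7) = 0.0047599; P(data | box B) = (6/7)(6/7)(1/7)(6/7)(6/7) = 0.077111; P(data | box C) = (1/10)(1/10)(9/10)(1/10)(1/10) = 9e-05; P(data | box D) = (8/11)(8/11)(3/11)(8/11)(8/11) = 0.076299.
Weighting by the prior gives 1/4 · 0.0047599 = 0.00119, 1/4 · 0.077111 = 0.019278, 1/4 · 9e-05 = 2.25e-05, 1/4 · 0.076299 = 0.019075; with total 0.039565.
So P(box A | data) = (0.00119) / (0.039565) = 0.030077.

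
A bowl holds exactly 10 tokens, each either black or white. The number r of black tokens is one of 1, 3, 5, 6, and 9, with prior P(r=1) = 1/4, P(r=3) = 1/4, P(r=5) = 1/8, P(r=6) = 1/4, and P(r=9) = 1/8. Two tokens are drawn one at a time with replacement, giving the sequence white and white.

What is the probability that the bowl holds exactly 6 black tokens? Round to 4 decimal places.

For each hypothesis, P(data | H) works out to: P(data | r = 1) = (9/10)(9/10) = 81/100; P(data | r = 3) = (7/10)(7/10) = 49/100; P(data | r = 5) = (5/10)(5/10) = 1/4; P(data | r = 6) = (4/10)(4/10) = 4/25; P(data | r = 9) = (1/10)(1/10) = 1/100.
The prior-weighted likelihoods are 1/4 · 81/100 = 81/400, 1/4 · 49/100 = 49/400, 1/8 · 1/4 = 1/32, 1/4 · 4/25 = 1/25, 1/8 · 1/100 = 1/800; these sum to 159/400.
Hence P(r = 6 | data) = (1/25) / (159/400) = 16/159.

0.1006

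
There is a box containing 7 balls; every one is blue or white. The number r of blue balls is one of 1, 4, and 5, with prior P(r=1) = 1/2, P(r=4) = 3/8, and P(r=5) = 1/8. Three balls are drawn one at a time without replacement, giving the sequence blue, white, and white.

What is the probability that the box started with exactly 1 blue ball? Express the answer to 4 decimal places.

0.5941

Compute the likelihood of the observed sequence for each case: P(data | r = 1) = (1/7)(6/6)(5/5) = 1/7; P(data | r = 4) = (4/7)(3/6)(2/5) = 4/35; P(data | r = 5) = (5/7)(2/6)(1/5) = 1/21.
Weighting by the prior gives 1/2 · 1/7 = 1/14, 3/8 · 4/35 = 3/70, 1/8 · 1/21 = 1/168; with total 101/840.
Hence P(r = 1 | data) = (1/14) / (101/840) = 60/101.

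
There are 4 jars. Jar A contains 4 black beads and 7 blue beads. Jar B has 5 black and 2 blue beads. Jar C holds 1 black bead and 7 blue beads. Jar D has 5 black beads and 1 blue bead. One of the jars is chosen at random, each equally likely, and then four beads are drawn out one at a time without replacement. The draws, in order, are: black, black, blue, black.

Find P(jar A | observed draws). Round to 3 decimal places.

0.064

The likelihood of the observed sequence under each hypothesis: P(data | jar A) = (4/11)(3/10)(7/9)(2/8) = 0.021212; P(data | jar B) = (5/7)(4/6)(2/5)(3/4) = 0.14286; P(data | jar C) = (1/8)(0/7) = 0; P(data | jar D) = (5/6)(4/5)(1/4)(3/3) = 0.16667.
Multiplying each by its prior: 1/4 · 0.021212 = 0.005303, 1/4 · 0.14286 = 0.035714, 1/4 · 0 = 0, 1/4 · 0.16667 = 0.041667; these sum to 0.082684.
So P(jar A | data) = (0.005303) / (0.082684) = 0.064136.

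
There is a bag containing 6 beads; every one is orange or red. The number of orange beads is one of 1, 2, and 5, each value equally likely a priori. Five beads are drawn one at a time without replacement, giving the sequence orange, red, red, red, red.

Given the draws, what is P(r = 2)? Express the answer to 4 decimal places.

0.2857

Under each hypothesis, the probability of the observed sequence is: P(data | r = 1) = (1/6)(5/5)(4/4)(3/3)(2/2) = 1/6; P(data | r = 2) = (2/6)(4/5)(3/4)(2/3)(1/2) = 1/15; P(data | r = 5) = (5/6)(1/5)(0/4) = 0.
Multiplying each by its prior: 1/3 · 1/6 = 1/18, 1/3 · 1/15 = 1/45, 1/3 · 0 = 0; summing to 7/90.
By Bayes' rule, P(r = 2 | data) = (1/45) / (7/90) = 2/7.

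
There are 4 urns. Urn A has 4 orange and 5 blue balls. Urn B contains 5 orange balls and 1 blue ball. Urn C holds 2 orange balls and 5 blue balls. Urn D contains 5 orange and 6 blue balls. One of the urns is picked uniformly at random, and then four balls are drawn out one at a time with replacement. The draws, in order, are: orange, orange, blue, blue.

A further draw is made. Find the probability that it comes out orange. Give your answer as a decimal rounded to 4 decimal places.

0.4527

Under each hypothesis, the probability of the observed sequence is: P(data | urn A) = (4/9)(4/9)(5/9)(5/9) = 0.060966; P(data | urn B) = (5/6)(5/6)(1/6)(1/6) = 0.01929; P(data | urn C) = (2/7)(2/7)(5/7)(5/7) = 0.041649; P(data | urn D) = (5/11)(5/11)(6/11)(6/11) = 0.061471.
Multiplying each by its prior: 1/4 · 0.060966 = 0.015242, 1/4 · 0.01929 = 0.0048225, 1/4 · 0.041649 = 0.010412, 1/4 · 0.061471 = 0.015368; these sum to 0.045844.
Normalising, the posterior is P(urn A | data) = 0.33246, P(urn B | data) = 0.10519, P(urn C | data) = 0.22712, P(urn D | data) = 0.33522.
Averaging over the posterior, P(orange next | data) = (4/9)(0.33246) + (5/6)(0.10519) + (2/7)(0.22712) + (5/11)(0.33522) = 0.45269.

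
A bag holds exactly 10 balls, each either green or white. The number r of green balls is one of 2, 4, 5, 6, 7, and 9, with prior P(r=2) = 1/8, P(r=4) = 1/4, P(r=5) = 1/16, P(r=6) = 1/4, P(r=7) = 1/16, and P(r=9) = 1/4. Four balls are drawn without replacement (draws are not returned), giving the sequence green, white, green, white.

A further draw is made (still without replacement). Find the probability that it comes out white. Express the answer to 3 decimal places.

The likelihood of the observed sequence under each hypothesis: P(data | r = 2) = (2/10)(8/9)(1/8)(7/7) = 0.022222; P(data | r = 4) = (4/10)(6/9)(3/8)(5/7) = 0.071429; P(data | r = 5) = (5/10)(5/9)(4/8)(4/7) = 0.079365; P(data | r = 6) = (6/10)(4/9)(5/8)(3/7) = 0.071429; P(data | r = 7) = (7/10)(3/9)(6/8)(2/7) = 0.05; P(data | r = 9) = (9/10)(1/9)(8/8)(0/7) = 0.
Weighting by the prior gives 1/8 · 0.022222 = 0.0027778, 1/4 · 0.071429 = 0.017857, 1/16 · 0.079365 = 0.0049603, 1/4 · 0.071429 = 0.017857, 1/16 · 0.05 = 0.003125, 1/4 · 0 = 0; these sum to 0.046577.
Normalising, the posterior is P(r = 2 | data) = 0.059638, P(r = 4 | data) = 0.38339, P(r = 5 | data) = 0.1065, P(r = 6 | data) = 0.38339, P(r = 7 | data) = 0.067093, P(r = 9 | data) = 0.
So P(white next | data) = Σ P(white next | H) P(H | data) = (1)(0.059638) + (2/3)(0.38339) + (1/2)(0.1065) + (1/3)(0.38339) + (1/6)(0.067093) = 0.50745.

0.507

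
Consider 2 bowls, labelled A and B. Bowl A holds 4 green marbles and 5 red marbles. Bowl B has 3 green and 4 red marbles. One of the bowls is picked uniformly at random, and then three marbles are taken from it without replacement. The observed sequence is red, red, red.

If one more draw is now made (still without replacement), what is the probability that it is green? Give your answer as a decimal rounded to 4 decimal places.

0.7075

Compute the likelihood of the observed sequence for each case: P(data | bowl A) = (5/9)(4/8)(3/7) = 5/42; P(data | bowl B) = (4/7)(3/6)(2/5) = 4/35.
Multiplying each by its prior: 1/2 · 5/42 = 5/84, 1/2 · 4/35 = 2/35; summing to 7/60.
Dividing through by the total gives posterior P(bowl A | data) = 25/49, P(bowl B | data) = 24/49.
Averaging over the posterior, P(green next | data) = (2/3)(25/49) + (3/4)(24/49) = 104/147.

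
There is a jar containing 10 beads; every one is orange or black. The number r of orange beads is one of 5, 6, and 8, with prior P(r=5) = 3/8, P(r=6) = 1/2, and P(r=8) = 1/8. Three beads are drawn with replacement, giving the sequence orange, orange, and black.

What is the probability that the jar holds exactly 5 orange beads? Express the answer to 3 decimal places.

For each hypothesis, P(data | H) works out to: P(data | r = 5) = (5/10)(5/10)(5/10) = 0.125; P(data | r = 6) = (6/10)(6/10)(4/10) = 0.144; P(data | r = 8) = (8/10)(8/10)(2/10) = 0.128.
Multiplying each by its prior: 3/8 · 0.125 = 0.046875, 1/2 · 0.144 = 0.072, 1/8 · 0.128 = 0.016; with total 0.13487.
Therefore the posterior P(r = 5 | data) = (0.046875) / (0.13487) = 0.34754.

0.348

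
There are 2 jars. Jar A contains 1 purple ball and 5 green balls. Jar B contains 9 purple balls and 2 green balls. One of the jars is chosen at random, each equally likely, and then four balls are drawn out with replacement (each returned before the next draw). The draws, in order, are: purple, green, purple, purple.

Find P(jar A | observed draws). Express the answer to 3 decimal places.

0.037

The likelihood of the observed sequence under each hypothesis: P(data | jar A) = (1/6)(5/6)(1/6)(1/6) = 0.003858; P(data | jar B) = (9/11)(2/11)(9/11)(9/11) = 0.099583.
Weighting by the prior gives 1/2 · 0.003858 = 0.001929, 1/2 · 0.099583 = 0.049792; these sum to 0.051721.
Hence P(jar A | data) = (0.001929) / (0.051721) = 0.037297.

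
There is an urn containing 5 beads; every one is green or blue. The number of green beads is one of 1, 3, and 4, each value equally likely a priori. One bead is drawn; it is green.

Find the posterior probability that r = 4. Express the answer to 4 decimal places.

0.5000

The likelihood of this draw under each hypothesis: P(data | r = 1) = (1/5) = 1/5; P(data | r = 3) = (3/5) = 3/5; P(data | r = 4) = (4/5) = 4/5.
Weighting by the prior gives 1/3 · 1/5 = 1/15, 1/3 · 3/5 = 1/5, 1/3 · 4/5 = 4/15; summing to 8/15.
Therefore the posterior P(r = 4 | data) = (4/15) / (8/15) = 1/2.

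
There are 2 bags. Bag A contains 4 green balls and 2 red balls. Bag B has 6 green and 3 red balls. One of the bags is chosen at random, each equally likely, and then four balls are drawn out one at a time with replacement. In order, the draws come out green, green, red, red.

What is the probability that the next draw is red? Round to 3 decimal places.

0.333

The likelihood of the observed sequence under each hypothesis: P(data | bag A) = (4/6)(4/6)(2/6)(2/6) = 4/81; P(data | bag B) = (6/9)(6/9)(3/9)(3/9) = 4/81.
Weighting by the prior gives 1/2 · 4/81 = 2/81, 1/2 · 4/81 = 2/81; these sum to 4/81.
Dividing through by the total gives posterior P(bag A | data) = 1/2, P(bag B | data) = 1/2.
Averaging over the posterior, P(red next | data) = (1/3)(1/2) + (1/3)(1/2) = 1/3.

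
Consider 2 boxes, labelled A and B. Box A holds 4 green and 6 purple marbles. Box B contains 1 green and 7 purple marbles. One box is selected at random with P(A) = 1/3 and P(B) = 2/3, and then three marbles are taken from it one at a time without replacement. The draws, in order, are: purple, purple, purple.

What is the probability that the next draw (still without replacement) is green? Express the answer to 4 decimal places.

0.2437

The likelihood of the observed sequence under each hypothesis: P(data | box A) = (6/10)(5/9)(4/8) = 1/6; P(data | box B) = (7/8)(6/7)(5/6) = 5/8.
The prior-weighted likelihoods are 1/3 · 1/6 = 1/18, 2/3 · 5/8 = 5/12; these sum to 17/36.
Dividing through by the total gives posterior P(box A | data) = 2/17, P(box B | data) = 15/17.
So P(green next | data) = Σ P(green next | H) P(H | data) = (4/7)(2/17) + (1/5)(15/17) = 29/119.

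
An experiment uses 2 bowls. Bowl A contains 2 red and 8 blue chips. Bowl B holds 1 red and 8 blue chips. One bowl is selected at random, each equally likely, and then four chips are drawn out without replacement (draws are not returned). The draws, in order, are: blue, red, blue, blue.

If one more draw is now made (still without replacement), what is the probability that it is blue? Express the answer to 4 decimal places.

The likelihood of the observed sequence under each hypothesis: P(data | bowl A) = (8/10)(2/9)(7/8)(6/7) = 2/15; P(data | bowl B) = (8/9)(1/8)(7/7)(6/6) = 1/9.
Multiplying each by its prior: 1/2 · 2/15 = 1/15, 1/2 · 1/9 = 1/18; these sum to 11/90.
Normalising, the posterior is P(bowl A | data) = 6/11, P(bowl B | data) = 5/11.
So P(blue next | data) = Σ P(blue next | H) P(H | data) = (5/6)(6/11) + (1)(5/11) = 10/11.

0.9091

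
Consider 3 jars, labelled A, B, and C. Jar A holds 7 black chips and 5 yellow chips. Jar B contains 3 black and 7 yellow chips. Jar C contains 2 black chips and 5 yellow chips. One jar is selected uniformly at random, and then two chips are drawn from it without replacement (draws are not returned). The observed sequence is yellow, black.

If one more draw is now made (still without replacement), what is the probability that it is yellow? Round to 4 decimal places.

Compute the likelihood of the observed sequence for each case: P(data | jar A) = (5/12)(7/11) = 0.26515; P(data | jar B) = (7/10)(3/9) = 0.23333; P(data | jar C) = (5/7)(2/6) = 0.2381.
Weighting by the prior gives 1/3 · 0.26515 = 0.088384, 1/3 · 0.23333 = 0.077778, 1/3 · 0.2381 = 0.079365; summing to 0.24553.
The posterior is then P(jar A | data) = 0.35998, P(jar B | data) = 0.31678, P(jar C | data) = 0.32324.
Averaging over the posterior, P(yellow next | data) = (2/5)(0.35998) + (3/4)(0.31678) + (4/5)(0.32324) = 0.64017.

0.6402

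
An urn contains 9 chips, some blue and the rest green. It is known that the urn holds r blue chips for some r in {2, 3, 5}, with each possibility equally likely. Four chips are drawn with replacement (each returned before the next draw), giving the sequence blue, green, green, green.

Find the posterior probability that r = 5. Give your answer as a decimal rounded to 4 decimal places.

0.1935

The likelihood of the observed sequence under each hypothesis: P(data | r = 2) = (2/9)(7/9)(7/9)(7/9) = 0.10456; P(data | r = 3) = (3/9)(6/9)(6/9)(6/9) = 0.098765; P(data | r = 5) = (5/9)(4/9)(4/9)(4/9) = 0.048773.
The prior-weighted likelihoods are 1/3 · 0.10456 = 0.034852, 1/3 · 0.098765 = 0.032922, 1/3 · 0.048773 = 0.016258; these sum to 0.084032.
So P(r = 5 | data) = (0.016258) / (0.084032) = 0.19347.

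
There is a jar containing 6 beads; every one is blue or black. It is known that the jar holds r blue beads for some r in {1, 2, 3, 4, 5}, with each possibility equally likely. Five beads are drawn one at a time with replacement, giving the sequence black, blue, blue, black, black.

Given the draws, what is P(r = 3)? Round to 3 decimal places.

Compute the likelihood of the observed sequence for each case: P(data | r = 1) = (5/6)(1/6)(1/6)(5/6)(5/6) = 0.016075; P(data | r = 2) = (4/6)(2/6)(2/6)(4/6)(4/6) = 0.032922; P(data | r = 3) = (3/6)(3/6)(3/6)(3/6)(3/6) = 0.03125; P(data | r = 4) = (2/6)(4/6)(4/6)(2/6)(2/6) = 0.016461; P(data | r = 5) = (1/6)(5/6)(5/6)(1/6)(1/6) = 0.003215.
The prior-weighted likelihoods are 1/5 · 0.016075 = 0.003215, 1/5 · 0.032922 = 0.0065844, 1/5 · 0.03125 = 0.00625, 1/5 · 0.016461 = 0.0032922, 1/5 · 0.003215 = 0.000643; with total 0.019985.
So P(r = 3 | data) = (0.00625) / (0.019985) = 0.31274.

0.313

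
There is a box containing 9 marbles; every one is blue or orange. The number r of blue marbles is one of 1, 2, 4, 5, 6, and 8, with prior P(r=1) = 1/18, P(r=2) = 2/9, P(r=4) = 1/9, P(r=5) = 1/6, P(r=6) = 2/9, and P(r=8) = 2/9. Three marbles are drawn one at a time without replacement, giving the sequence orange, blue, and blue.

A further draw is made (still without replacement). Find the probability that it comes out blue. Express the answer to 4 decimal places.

Under each hypothesis, the probability of the observed sequence is: P(data | r = 1) = (8/9)(1/8)(0/7) = 0; P(data | r = 2) = (7/9)(2/8)(1/7) = 0.027778; P(data | r = 4) = (5/9)(4/8)(3/7) = 0.11905; P(data | r = 5) = (4/9)(5/8)(4/7) = 0.15873; P(data | r = 6) = (3/9)(6/8)(5/7) = 0.17857; P(data | r = 8) = (1/9)(8/8)(7/7) = 0.11111.
The prior-weighted likelihoods are 1/18 · 0 = 0, 2/9 · 0.027778 = 0.0061728, 1/9 · 0.11905 = 0.013228, 1/6 · 0.15873 = 0.026455, 2/9 · 0.17857 = 0.039683, 2/9 · 0.11111 = 0.024691; summing to 0.11023.
Dividing through by the total gives posterior P(r = 1 | data) = 0, P(r = 2 | data) = 0.056, P(r = 4 | data) = 0.12, P(r = 5 | data) = 0.24, P(r = 6 | data) = 0.36, P(r = 8 | data) = 0.224.
Averaging over the posterior, P(blue next | data) = (0)(0.056) + (1/3)(0.12) + (1/2)(0.24) + (2/3)(0.36) + (1)(0.224) = 0.624.

0.6240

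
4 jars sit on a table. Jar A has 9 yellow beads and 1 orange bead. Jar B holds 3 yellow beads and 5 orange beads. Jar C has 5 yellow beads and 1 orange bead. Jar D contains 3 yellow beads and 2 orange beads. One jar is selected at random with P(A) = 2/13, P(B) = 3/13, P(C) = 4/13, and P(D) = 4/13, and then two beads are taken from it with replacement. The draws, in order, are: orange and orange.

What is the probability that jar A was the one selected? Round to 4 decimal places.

0.0103

Compute the likelihood of the observed sequence for each case: P(data | jar A) = (1/10)(1/10) = 0.01; P(data | jar B) = (5/8)(5/8) = 0.39062; P(data | jar C) = (1/6)(1/6) = 0.027778; P(data | jar D) = (2/5)(2/5) = 0.16.
The prior-weighted likelihoods are 2/13 · 0.01 = 0.0015385, 3/13 · 0.39062 = 0.090144, 4/13 · 0.027778 = 0.008547, 4/13 · 0.16 = 0.049231; with total 0.14946.
So P(jar A | data) = (0.0015385) / (0.14946) = 0.010293.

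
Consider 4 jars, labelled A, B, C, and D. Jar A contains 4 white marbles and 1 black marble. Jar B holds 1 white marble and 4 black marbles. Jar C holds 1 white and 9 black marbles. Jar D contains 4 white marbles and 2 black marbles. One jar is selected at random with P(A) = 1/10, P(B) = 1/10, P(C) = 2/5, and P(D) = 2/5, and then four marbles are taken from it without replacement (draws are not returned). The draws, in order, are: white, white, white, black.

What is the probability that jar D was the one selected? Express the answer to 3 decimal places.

0.727

Under each hypothesis, the probability of the observed sequence is: P(data | jar A) = (4/5)(3/4)(2/3)(1/2) = 1/5; P(data | jar B) = (1/5)(0/4) = 0; P(data | jar C) = (1/10)(0/9) = 0; P(data | jar D) = (4/6)(3/5)(2/4)(2/3) = 2/15.
The prior-weighted likelihoods are 1/10 · 1/5 = 1/50, 1/10 · 0 = 0, 2/5 · 0 = 0, 2/5 · 2/15 = 4/75; these sum to 11/150.
By Bayes' rule, P(jar D | data) = (4/75) / (11/150) = 8/11.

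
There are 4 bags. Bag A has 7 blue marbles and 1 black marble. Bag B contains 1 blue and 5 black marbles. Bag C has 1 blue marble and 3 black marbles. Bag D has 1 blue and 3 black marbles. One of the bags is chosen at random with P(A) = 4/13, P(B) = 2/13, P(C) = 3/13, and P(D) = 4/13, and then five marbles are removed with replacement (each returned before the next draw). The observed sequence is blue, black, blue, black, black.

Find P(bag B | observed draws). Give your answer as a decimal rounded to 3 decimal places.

The likelihood of the observed sequence under each hypothesis: P(data | bag A) = (7/8)(1/8)(7/8)(1/8)(1/8) = 0.0014954; P(data | bag B) = (1/6)(5/6)(1/6)(5/6)(5/6) = 0.016075; P(data | bag C) = (1/4)(3/4)(1/4)(3/4)(3/4) = 0.026367; P(data | bag D) = (1/4)(3/4)(1/4)(3/4)(3/4) = 0.026367.
The prior-weighted likelihoods are 4/13 · 0.0014954 = 0.00046011, 2/13 · 0.016075 = 0.0024731, 3/13 · 0.026367 = 0.0060847, 4/13 · 0.026367 = 0.008113; these sum to 0.017131.
Therefore the posterior P(bag B | data) = (0.0024731) / (0.017131) = 0.14436.

0.144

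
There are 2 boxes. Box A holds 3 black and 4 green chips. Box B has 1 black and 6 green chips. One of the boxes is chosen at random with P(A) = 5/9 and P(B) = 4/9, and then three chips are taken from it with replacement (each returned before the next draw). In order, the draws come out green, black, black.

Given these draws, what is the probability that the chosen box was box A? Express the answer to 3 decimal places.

The likelihood of the observed sequence under each hypothesis: P(data | box A) = (4/7)(3/7)(3/7) = 0.10496; P(data | box B) = (6/7)(1/7)(1/7) = 0.017493.
The prior-weighted likelihoods are 5/9 · 0.10496 = 0.058309, 4/9 · 0.017493 = 0.0077745; these sum to 0.066084.
Hence P(box A | data) = (0.058309) / (0.066084) = 0.88235.

0.882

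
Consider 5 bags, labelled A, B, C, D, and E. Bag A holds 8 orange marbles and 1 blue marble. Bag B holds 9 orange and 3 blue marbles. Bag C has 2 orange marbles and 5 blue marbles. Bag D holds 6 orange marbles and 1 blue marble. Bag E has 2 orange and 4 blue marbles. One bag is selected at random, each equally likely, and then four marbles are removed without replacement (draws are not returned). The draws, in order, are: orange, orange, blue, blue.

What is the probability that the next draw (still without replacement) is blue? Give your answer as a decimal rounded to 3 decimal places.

The likelihood of the observed sequence under each hypothesis: P(data | bag A) = (8/9)(7/8)(1/7)(0/6) = 0; P(data | bag B) = (9/12)(8/11)(3/10)(2/9) = 0.036364; P(data | bag C) = (2/7)(1/6)(5/5)(4/4) = 0.047619; P(data | bag D) = (6/7)(5/6)(1/5)(0/4) = 0; P(data | bag E) = (2/6)(1/5)(4/4)(3/3) = 0.066667.
Multiplying each by its prior: 1/5 · 0 = 0, 1/5 · 0.036364 = 0.0072727, 1/5 · 0.047619 = 0.0095238, 1/5 · 0 = 0, 1/5 · 0.066667 = 0.013333; with total 0.03013.
Normalising, the posterior is P(bag A | data) = 0, P(bag B | data) = 0.24138, P(bag C | data) = 0.31609, P(bag D | data) = 0, P(bag E | data) = 0.44253.
So P(blue next | data) = Σ P(blue next | H) P(H | data) = (1/8)(0.24138) + (1)(0.31609) + (1)(0.44253) = 0.78879.

0.789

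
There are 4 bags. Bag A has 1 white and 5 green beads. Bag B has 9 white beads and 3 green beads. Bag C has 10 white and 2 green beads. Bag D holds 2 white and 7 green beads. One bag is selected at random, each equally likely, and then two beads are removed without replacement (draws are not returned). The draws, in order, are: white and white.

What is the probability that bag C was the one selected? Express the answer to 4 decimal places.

0.5433

For each hypothesis, P(data | H) works out to: P(data | bag A) = (1/6)(0/5) = 0; P(data | bag B) = (9/12)(8/11) = 0.54545; P(data | bag C) = (10/12)(9/11) = 0.68182; P(data | bag D) = (2/9)(1/8) = 0.027778.
Weighting by the prior gives 1/4 · 0 = 0, 1/4 · 0.54545 = 0.13636, 1/4 · 0.68182 = 0.17045, 1/4 · 0.027778 = 0.0069444; summing to 0.31376.
So P(bag C | data) = (0.17045) / (0.31376) = 0.54326.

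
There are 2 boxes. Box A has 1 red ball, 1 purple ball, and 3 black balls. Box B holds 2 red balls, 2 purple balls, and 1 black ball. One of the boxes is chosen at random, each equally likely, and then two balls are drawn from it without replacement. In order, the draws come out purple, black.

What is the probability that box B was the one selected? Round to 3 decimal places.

Compute the likelihood of the observed sequence for each case: P(data | box A) = (1/5)(3/4) = 3/20; P(data | box B) = (2/5)(1/4) = 1/10.
Multiplying each by its prior: 1/2 · 3/20 = 3/40, 1/2 · 1/10 = 1/20; summing to 1/8.
Therefore the posterior P(box B | data) = (1/20) / (1/8) = 2/5.

0.400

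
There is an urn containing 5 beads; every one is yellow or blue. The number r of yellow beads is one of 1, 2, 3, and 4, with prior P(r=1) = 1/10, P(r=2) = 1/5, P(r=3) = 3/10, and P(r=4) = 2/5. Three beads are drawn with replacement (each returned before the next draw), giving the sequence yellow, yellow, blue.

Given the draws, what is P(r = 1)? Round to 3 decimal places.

The likelihood of the observed sequence under each hypothesis: P(data | r = 1) = (1/5)(1/5)(4/5) = 4/125; P(data | r = 2) = (2/5)(2/5)(3/5) = 12/125; P(data | r = 3) = (3/5)(3/5)(2/5) = 18/125; P(data | r = 4) = (4/5)(4/5)(1/5) = 16/125.
Multiplying each by its prior: 1/10 · 4/125 = 2/625, 1/5 · 12/125 = 12/625, 3/10 · 18/125 = 27/625, 2/5 · 16/125 = 32/625; these sum to 73/625.
Therefore the posterior P(r = 1 | data) = (2/625) / (73/625) = 2/73.

0.027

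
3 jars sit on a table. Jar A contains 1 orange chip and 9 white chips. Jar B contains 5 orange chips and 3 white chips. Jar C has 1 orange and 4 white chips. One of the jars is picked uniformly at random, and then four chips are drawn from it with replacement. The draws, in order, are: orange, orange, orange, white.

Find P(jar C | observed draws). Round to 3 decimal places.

For each hypothesis, P(data | H) works out to: P(data | jar A) = (1/10)(1/10)(1/10)(9/10) = 0.0009; P(data | jar B) = (5/8)(5/8)(5/8)(3/8) = 0.091553; P(data | jar C) = (1/5)(1/5)(1/5)(4/5) = 0.0064.
The prior-weighted likelihoods are 1/3 · 0.0009 = 0.0003, 1/3 · 0.091553 = 0.030518, 1/3 · 0.0064 = 0.0021333; with total 0.032951.
By Bayes' rule, P(jar C | data) = (0.0021333) / (0.032951) = 0.064743.

0.065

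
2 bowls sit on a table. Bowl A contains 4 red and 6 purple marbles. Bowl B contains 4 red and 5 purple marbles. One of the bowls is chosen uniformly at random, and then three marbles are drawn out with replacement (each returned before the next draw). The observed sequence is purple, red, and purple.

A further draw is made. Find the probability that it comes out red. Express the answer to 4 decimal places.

0.4217

Compute the likelihood of the observed sequence for each case: P(data | bowl A) = (6/10)(4/10)(6/10) = 0.144; P(data | bowl B) = (5/9)(4/9)(5/9) = 0.13717.
The prior-weighted likelihoods are 1/2 · 0.144 = 0.072, 1/2 · 0.13717 = 0.068587; summing to 0.14059.
Normalising, the posterior is P(bowl A | data) = 0.51214, P(bowl B | data) = 0.48786.
The predictive probability is P(red next | data) = (2/5)(0.51214) + (4/9)(0.48786) = 0.42168.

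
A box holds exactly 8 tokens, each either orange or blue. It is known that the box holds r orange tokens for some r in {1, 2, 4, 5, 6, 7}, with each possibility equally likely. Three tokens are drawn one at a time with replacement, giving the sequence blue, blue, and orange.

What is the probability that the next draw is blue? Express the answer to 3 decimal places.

Compute the likelihood of the observed sequence for each case: P(data | r = 1) = (7/8)(7/8)(1/8) = 0.095703; P(data | r = 2) = (6/8)(6/8)(2/8) = 0.14062; P(data | r = 4) = (4/8)(4/8)(4/8) = 0.125; P(data | r = 5) = (3/8)(3/8)(5/8) = 0.087891; P(data | r = 6) = (2/8)(2/8)(6/8) = 0.046875; P(data | r = 7) = (1/8)(1/8)(7/8) = 0.013672.
Multiplying each by its prior: 1/6 · 0.095703 = 0.015951, 1/6 · 0.14062 = 0.023438, 1/6 · 0.125 = 0.020833, 1/6 · 0.087891 = 0.014648, 1/6 · 0.046875 = 0.0078125, 1/6 · 0.013672 = 0.0022786; these sum to 0.084961.
The posterior is then P(r = 1 | data) = 0.18774, P(r = 2 | data) = 0.27586, P(r = 4 | data) = 0.24521, P(r = 5 | data) = 0.17241, P(r = 6 | data) = 0.091954, P(r = 7 | data) = 0.02682.
So P(blue next | data) = Σ P(blue next | H) P(H | data) = (7/8)(0.18774) + (3/4)(0.27586) + (1/2)(0.24521) + (3/8)(0.17241) + (1/4)(0.091954) + (1/8)(0.02682) = 0.58477.

0.585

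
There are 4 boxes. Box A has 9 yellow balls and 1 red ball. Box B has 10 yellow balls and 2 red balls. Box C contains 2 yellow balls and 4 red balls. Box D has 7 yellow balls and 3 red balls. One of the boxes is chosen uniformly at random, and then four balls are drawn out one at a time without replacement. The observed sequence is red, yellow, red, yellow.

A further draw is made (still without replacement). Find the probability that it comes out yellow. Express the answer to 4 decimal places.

For each hypothesis, P(data | H) works out to: P(data | box A) = (1/10)(9/9)(0/8) = 0; P(data | box B) = (2/12)(10/11)(1/10)(9/9) = 1/66; P(data | box C) = (4/6)(2/5)(3/4)(1/3) = 1/15; P(data | box D) = (3/10)(7/9)(2/8)(6/7) = 1/20.
The prior-weighted likelihoods are 1/4 · 0 = 0, 1/4 · 1/66 = 1/264, 1/4 · 1/15 = 1/60, 1/4 · 1/20 = 1/80; summing to 29/880.
Normalising, the posterior is P(box A | data) = 0, P(box B | data) = 10/87, P(box C | data) = 44/87, P(box D | data) = 11/29.
So P(yellow next | data) = Σ P(yellow next | H) P(H | data) = (1)(10/87) + (0)(44/87) + (5/6)(11/29) = 25/58.

0.4310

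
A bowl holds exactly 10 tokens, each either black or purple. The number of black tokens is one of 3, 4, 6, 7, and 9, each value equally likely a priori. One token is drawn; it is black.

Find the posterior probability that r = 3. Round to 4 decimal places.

Compute the likelihood of this draw for each case: P(data | r = 3) = (3/10) = 3/10; P(data | r = 4) = (4/10) = 2/5; P(data | r = 6) = (6/10) = 3/5; P(data | r = 7) = (7/10) = 7/10; P(data | r = 9) = (9/10) = 9/10.
Weighting by the prior gives 1/5 · 3/10 = 3/50, 1/5 · 2/5 = 2/25, 1/5 · 3/5 = 3/25, 1/5 · 7/10 = 7/50, 1/5 · 9/10 = 9/50; these sum to 29/50.
By Bayes' rule, P(r = 3 | data) = (3/50) / (29/50) = 3/29.

0.1034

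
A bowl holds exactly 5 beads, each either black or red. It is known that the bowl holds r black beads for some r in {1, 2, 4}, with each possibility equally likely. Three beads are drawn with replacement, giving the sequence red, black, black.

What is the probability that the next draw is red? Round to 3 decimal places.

0.425

The likelihood of the observed sequence under each hypothesis: P(data | r = 1) = (4/5)(1/5)(1/5) = 4/125; P(data | r = 2) = (3/5)(2/5)(2/5) = 12/125; P(data | r = 4) = (1/5)(4/5)(4/5) = 16/125.
The prior-weighted likelihoods are 1/3 · 4/125 = 4/375, 1/3 · 12/125 = 4/125, 1/3 · 16/125 = 16/375; summing to 32/375.
The posterior is then P(r = 1 | data) = 1/8, P(r = 2 | data) = 3/8, P(r = 4 | data) = 1/2.
Averaging over the posterior, P(red next | data) = (4/5)(1/8) + (3/5)(3/8) + (1/5)(1/2) = 17/40.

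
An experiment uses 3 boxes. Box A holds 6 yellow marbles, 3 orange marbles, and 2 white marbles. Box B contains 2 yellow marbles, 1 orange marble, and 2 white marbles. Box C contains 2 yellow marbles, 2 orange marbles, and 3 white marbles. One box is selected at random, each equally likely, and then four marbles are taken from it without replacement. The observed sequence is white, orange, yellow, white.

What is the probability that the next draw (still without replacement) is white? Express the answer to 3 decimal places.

0.143

Under each hypothesis, the probability of the observed sequence is: P(data | box A) = (2/11)(3/10)(6/9)(1/8) = 0.0045455; P(data | box B) = (2/5)(1/4)(2/3)(1/2) = 0.033333; P(data | box C) = (3/7)(2/6)(2/5)(2/4) = 0.028571.
Weighting by the prior gives 1/3 · 0.0045455 = 0.0015152, 1/3 · 0.033333 = 0.011111, 1/3 · 0.028571 = 0.0095238; these sum to 0.02215.
Normalising, the posterior is P(box A | data) = 0.068404, P(box B | data) = 0.50163, P(box C | data) = 0.42997.
So P(white next | data) = Σ P(white next | H) P(H | data) = (0)(0.068404) + (0)(0.50163) + (1/3)(0.42997) = 0.14332.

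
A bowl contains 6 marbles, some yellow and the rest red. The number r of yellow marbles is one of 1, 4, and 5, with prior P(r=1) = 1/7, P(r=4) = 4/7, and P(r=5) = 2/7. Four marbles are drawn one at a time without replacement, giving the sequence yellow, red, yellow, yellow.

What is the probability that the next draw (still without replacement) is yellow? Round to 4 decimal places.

0.6923

The likelihood of the observed sequence under each hypothesis: P(data | r = 1) = (1/6)(5/5)(0/4) = 0; P(data | r = 4) = (4/6)(2/5)(3/4)(2/3) = 2/15; P(data | r = 5) = (5/6)(1/5)(4/4)(3/3) = 1/6.
Weighting by the prior gives 1/7 · 0 = 0, 4/7 · 2/15 = 8/105, 2/7 · 1/6 = 1/21; with total 13/105.
Normalising, the posterior is P(r = 1 | data) = 0, P(r = 4 | data) = 8/13, P(r = 5 | data) = 5/13.
So P(yellow next | data) = Σ P(yellow next | H) P(H | data) = (1/2)(8/13) + (1)(5/13) = 9/13.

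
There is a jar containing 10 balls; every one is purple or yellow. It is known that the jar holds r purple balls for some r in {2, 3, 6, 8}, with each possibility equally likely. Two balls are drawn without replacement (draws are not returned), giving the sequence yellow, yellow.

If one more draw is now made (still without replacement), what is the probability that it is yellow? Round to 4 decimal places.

0.6362

Under each hypothesis, the probability of the observed sequence is: P(data | r = 2) = (8/10)(7/9) = 28/45; P(data | r = 3) = (7/10)(6/9) = 7/15; P(data | r = 6) = (4/10)(3/9) = 2/15; P(data | r = 8) = (2/10)(1/9) = 1/45.
The prior-weighted likelihoods are 1/4 · 28/45 = 7/45, 1/4 · 7/15 = 7/60, 1/4 · 2/15 = 1/30, 1/4 · 1/45 = 1/180; with total 14/45.
The posterior is then P(r = 2 | data) = 1/2, P(r = 3 | data) = 3/8, P(r = 6 | data) = 3/28, P(r = 8 | data) = 1/56.
The predictive probability is P(yellow next | data) = (3/4)(1/2) + (5/8)(3/8) + (1/4)(3/28) + (0)(1/56) = 285/448.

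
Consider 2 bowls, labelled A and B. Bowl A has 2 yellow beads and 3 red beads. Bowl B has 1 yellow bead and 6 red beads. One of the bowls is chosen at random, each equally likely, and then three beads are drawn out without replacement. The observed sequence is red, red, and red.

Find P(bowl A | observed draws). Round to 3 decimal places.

For each hypothesis, P(data | H) works out to: P(data | bowl A) = (3/5)(2/4)(1/3) = 1/10; P(data | bowl B) = (6/7)(5/6)(4/5) = 4/7.
Multiplying each by its prior: 1/2 · 1/10 = 1/20, 1/2 · 4/7 = 2/7; with total 47/140.
Hence P(bowl A | data) = (1/20) / (47/140) = 7/47.

0.149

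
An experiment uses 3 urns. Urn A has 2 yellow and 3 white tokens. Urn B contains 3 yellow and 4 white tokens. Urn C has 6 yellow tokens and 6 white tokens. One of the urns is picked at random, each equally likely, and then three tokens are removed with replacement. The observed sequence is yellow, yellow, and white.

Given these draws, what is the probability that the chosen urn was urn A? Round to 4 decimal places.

0.2945

Under each hypothesis, the probability of the observed sequence is: P(data | urn A) = (2/5)(2/5)(3/5) = 0.096; P(data | urn B) = (3/7)(3/7)(4/7) = 0.10496; P(data | urn C) = (6/12)(6/12)(6/12) = 0.125.
The prior-weighted likelihoods are 1/3 · 0.096 = 0.032, 1/3 · 0.10496 = 0.034985, 1/3 · 0.125 = 0.041667; summing to 0.10865.
Hence P(urn A | data) = (0.032) / (0.10865) = 0.29452.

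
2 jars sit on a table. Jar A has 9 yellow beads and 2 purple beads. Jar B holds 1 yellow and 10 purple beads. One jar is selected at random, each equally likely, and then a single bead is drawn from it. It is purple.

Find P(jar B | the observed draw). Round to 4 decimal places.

For each hypothesis, P(data | H) works out to: P(data | jar A) = (2/11) = 2/11; P(data | jar B) = (10/11) = 10/11.
The prior-weighted likelihoods are 1/2 · 2/11 = 1/11, 1/2 · 10/11 = 5/11; these sum to 6/11.
By Bayes' rule, P(jar B | data) = (5/11) / (6/11) = 5/6.

0.8333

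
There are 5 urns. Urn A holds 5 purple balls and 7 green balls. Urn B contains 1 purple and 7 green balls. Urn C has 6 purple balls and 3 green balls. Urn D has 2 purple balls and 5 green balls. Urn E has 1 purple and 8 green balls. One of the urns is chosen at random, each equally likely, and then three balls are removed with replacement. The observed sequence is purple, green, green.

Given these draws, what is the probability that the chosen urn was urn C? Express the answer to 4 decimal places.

For each hypothesis, P(data | H) works out to: P(data | urn A) = (5/12)(7/12)(7/12) = 0.14178; P(data | urn B) = (1/8)(7/8)(7/8) = 0.095703; P(data | urn C) = (6/9)(3/9)(3/9) = 0.074074; P(data | urn D) = (2/7)(5/7)(5/7) = 0.14577; P(data | urn E) = (1/9)(8/9)(8/9) = 0.087791.
Weighting by the prior gives 1/5 · 0.14178 = 0.028356, 1/5 · 0.095703 = 0.019141, 1/5 · 0.074074 = 0.014815, 1/5 · 0.14577 = 0.029155, 1/5 · 0.087791 = 0.017558; these sum to 0.10902.
By Bayes' rule, P(urn C | data) = (0.014815) / (0.10902) = 0.13588.

0.1359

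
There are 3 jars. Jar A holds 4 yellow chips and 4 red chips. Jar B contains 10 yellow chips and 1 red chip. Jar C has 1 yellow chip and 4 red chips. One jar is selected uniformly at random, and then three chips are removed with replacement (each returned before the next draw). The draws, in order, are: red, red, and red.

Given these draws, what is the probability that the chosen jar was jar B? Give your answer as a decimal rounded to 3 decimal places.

0.001

Compute the likelihood of the observed sequence for each case: P(data | jar A) = (4/8)(4/8)(4/8) = 0.125; P(data | jar B) = (1/11)(1/11)(1/11) = 0.00075131; P(data | jar C) = (4/5)(4/5)(4/5) = 0.512.
The prior-weighted likelihoods are 1/3 · 0.125 = 0.041667, 1/3 · 0.00075131 = 0.00025044, 1/3 · 0.512 = 0.17067; these sum to 0.21258.
Hence P(jar B | data) = (0.00025044) / (0.21258) = 0.0011781.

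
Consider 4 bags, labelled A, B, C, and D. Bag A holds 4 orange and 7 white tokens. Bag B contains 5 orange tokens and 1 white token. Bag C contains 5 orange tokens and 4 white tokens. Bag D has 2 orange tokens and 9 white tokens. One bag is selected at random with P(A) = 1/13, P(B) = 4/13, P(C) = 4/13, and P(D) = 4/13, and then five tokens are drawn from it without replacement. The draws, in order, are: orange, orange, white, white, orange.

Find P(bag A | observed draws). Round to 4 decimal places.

Compute the likelihood of the observed sequence for each case: P(data | bag A) = (4/11)(3/10)(7/9)(6/8)(2/7) = 0.018182; P(data | bag B) = (5/6)(4/5)(1/4)(0/3) = 0; P(data | bag C) = (5/9)(4/8)(4/7)(3/6)(3/5) = 0.047619; P(data | bag D) = (2/11)(1/10)(9/9)(8/8)(0/7) = 0.
Multiplying each by its prior: 1/13 · 0.018182 = 0.0013986, 4/13 · 0 = 0, 4/13 · 0.047619 = 0.014652, 4/13 · 0 = 0; with total 0.016051.
So P(bag A | data) = (0.0013986) / (0.016051) = 0.087137.

0.0871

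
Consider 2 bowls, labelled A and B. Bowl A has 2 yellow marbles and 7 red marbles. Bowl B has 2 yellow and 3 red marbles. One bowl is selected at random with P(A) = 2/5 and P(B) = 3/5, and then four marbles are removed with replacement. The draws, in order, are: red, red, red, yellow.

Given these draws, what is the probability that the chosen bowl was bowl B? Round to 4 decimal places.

Under each hypothesis, the probability of the observed sequence is: P(data | bowl A) = (7/9)(7/9)(7/9)(2/9) = 0.10456; P(data | bowl B) = (3/5)(3/5)(3/5)(2/5) = 0.0864.
The prior-weighted likelihoods are 2/5 · 0.10456 = 0.041823, 3/5 · 0.0864 = 0.05184; summing to 0.093663.
So P(bowl B | data) = (0.05184) / (0.093663) = 0.55347.

0.5535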